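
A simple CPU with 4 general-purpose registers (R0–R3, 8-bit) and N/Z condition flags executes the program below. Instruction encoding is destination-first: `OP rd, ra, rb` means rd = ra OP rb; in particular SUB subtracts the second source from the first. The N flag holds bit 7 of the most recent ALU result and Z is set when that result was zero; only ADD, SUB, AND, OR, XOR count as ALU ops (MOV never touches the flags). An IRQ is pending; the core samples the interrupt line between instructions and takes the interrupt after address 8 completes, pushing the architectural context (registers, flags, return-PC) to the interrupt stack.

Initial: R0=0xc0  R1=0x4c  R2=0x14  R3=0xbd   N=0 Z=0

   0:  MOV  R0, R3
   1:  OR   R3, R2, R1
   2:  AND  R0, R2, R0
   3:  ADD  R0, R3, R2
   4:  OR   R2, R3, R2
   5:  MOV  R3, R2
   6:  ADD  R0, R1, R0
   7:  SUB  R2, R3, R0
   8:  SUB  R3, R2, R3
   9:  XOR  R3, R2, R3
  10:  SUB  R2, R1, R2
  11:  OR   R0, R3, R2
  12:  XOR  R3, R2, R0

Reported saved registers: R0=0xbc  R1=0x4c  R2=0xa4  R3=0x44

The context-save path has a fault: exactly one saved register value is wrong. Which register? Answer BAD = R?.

BAD = R2

after  0: R0=0xbd R1=0x4c R2=0x14 R3=0xbd  N=0 Z=0
after  1: R0=0xbd R1=0x4c R2=0x14 R3=0x5c  N=0 Z=0
after  2: R0=0x14 R1=0x4c R2=0x14 R3=0x5c  N=0 Z=0
after  3: R0=0x70 R1=0x4c R2=0x14 R3=0x5c  N=0 Z=0
after  4: R0=0x70 R1=0x4c R2=0x5c R3=0x5c  N=0 Z=0
after  5: R0=0x70 R1=0x4c R2=0x5c R3=0x5c  N=0 Z=0
after  6: R0=0xbc R1=0x4c R2=0x5c R3=0x5c  N=1 Z=0
after  7: R0=0xbc R1=0x4c R2=0xa0 R3=0x5c  N=1 Z=0
after  8: R0=0xbc R1=0x4c R2=0xa0 R3=0x44  N=0 Z=0
-- IRQ taken; context saved, return-PC = 9 --
mismatch: R2: reported 0xa4 vs actual 0xa0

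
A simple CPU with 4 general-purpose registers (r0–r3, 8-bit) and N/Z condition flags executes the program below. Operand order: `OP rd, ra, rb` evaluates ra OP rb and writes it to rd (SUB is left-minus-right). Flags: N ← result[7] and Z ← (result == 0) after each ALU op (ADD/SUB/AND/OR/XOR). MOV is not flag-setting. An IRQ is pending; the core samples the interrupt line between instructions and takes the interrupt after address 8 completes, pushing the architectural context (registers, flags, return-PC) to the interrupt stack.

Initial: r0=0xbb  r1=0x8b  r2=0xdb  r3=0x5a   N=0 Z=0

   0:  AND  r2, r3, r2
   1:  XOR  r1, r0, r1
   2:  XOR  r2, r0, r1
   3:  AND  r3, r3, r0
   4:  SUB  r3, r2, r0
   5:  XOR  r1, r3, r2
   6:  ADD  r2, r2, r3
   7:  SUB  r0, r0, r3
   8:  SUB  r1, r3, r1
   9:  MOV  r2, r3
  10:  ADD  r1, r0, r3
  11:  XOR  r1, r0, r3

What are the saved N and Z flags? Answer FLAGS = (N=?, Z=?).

FLAGS = (N=0, Z=0)

after  0: r0=0xbb r1=0x8b r2=0x5a r3=0x5a  N=0 Z=0
after  1: r0=0xbb r1=0x30 r2=0x5a r3=0x5a  N=0 Z=0
after  2: r0=0xbb r1=0x30 r2=0x8b r3=0x5a  N=1 Z=0
after  3: r0=0xbb r1=0x30 r2=0x8b r3=0x1a  N=0 Z=0
after  4: r0=0xbb r1=0x30 r2=0x8b r3=0xd0  N=1 Z=0
after  5: r0=0xbb r1=0x5b r2=0x8b r3=0xd0  N=0 Z=0
after  6: r0=0xbb r1=0x5b r2=0x5b r3=0xd0  N=0 Z=0
after  7: r0=0xeb r1=0x5b r2=0x5b r3=0xd0  N=1 Z=0
after  8: r0=0xeb r1=0x75 r2=0x5b r3=0xd0  N=0 Z=0
-- IRQ taken; context saved, return-PC = 9 --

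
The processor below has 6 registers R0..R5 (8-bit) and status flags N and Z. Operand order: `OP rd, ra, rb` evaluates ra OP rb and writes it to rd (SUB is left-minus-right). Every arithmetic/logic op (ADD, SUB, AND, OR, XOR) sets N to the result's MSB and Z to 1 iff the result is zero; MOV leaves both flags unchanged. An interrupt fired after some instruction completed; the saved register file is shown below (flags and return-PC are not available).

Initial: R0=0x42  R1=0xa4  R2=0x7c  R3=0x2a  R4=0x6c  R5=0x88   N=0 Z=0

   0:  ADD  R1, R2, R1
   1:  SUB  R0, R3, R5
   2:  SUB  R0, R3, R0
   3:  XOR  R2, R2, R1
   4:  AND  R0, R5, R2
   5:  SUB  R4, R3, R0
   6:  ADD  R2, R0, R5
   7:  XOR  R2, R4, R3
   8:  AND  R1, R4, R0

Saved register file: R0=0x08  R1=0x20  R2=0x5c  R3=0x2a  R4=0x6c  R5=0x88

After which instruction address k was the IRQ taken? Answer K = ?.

K = 4

after  0: R0=0x42 R1=0x20 R2=0x7c R3=0x2a R4=0x6c R5=0x88  N=0 Z=0
after  1: R0=0xa2 R1=0x20 R2=0x7c R3=0x2a R4=0x6c R5=0x88  N=1 Z=0
after  2: R0=0x88 R1=0x20 R2=0x7c R3=0x2a R4=0x6c R5=0x88  N=1 Z=0
after  3: R0=0x88 R1=0x20 R2=0x5c R3=0x2a R4=0x6c R5=0x88  N=0 Z=0
after  4: R0=0x08 R1=0x20 R2=0x5c R3=0x2a R4=0x6c R5=0x88  N=0 Z=0
-- IRQ taken; context saved, return-PC = 5 --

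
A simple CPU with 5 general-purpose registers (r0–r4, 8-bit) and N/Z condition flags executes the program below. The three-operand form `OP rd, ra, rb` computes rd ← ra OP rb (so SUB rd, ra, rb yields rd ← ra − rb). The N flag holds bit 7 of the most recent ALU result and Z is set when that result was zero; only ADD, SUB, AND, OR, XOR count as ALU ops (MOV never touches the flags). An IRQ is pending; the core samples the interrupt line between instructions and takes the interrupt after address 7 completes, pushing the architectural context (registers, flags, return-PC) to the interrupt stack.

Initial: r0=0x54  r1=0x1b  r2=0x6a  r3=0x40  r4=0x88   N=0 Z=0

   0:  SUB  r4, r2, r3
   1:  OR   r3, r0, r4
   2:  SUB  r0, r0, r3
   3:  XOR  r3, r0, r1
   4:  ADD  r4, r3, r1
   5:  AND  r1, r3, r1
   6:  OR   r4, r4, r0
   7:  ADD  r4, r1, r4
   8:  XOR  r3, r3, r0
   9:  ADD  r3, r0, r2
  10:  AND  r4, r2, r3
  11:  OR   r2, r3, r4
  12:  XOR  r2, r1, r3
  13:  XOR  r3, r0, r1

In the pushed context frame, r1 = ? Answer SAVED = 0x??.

after  0: r0=0x54 r1=0x1b r2=0x6a r3=0x40 r4=0x2a  N=0 Z=0
after  1: r0=0x54 r1=0x1b r2=0x6a r3=0x7e r4=0x2a  N=0 Z=0
after  2: r0=0xd6 r1=0x1b r2=0x6a r3=0x7e r4=0x2a  N=1 Z=0
after  3: r0=0xd6 r1=0x1b r2=0x6a r3=0xcd r4=0x2a  N=1 Z=0
after  4: r0=0xd6 r1=0x1b r2=0x6a r3=0xcd r4=0xe8  N=1 Z=0
after  5: r0=0xd6 r1=0x09 r2=0x6a r3=0xcd r4=0xe8  N=0 Z=0
after  6: r0=0xd6 r1=0x09 r2=0x6a r3=0xcd r4=0xfe  N=1 Z=0
after  7: r0=0xd6 r1=0x09 r2=0x6a r3=0xcd r4=0x07  N=0 Z=0
-- IRQ taken; context saved, return-PC = 8 --

SAVED = 0x09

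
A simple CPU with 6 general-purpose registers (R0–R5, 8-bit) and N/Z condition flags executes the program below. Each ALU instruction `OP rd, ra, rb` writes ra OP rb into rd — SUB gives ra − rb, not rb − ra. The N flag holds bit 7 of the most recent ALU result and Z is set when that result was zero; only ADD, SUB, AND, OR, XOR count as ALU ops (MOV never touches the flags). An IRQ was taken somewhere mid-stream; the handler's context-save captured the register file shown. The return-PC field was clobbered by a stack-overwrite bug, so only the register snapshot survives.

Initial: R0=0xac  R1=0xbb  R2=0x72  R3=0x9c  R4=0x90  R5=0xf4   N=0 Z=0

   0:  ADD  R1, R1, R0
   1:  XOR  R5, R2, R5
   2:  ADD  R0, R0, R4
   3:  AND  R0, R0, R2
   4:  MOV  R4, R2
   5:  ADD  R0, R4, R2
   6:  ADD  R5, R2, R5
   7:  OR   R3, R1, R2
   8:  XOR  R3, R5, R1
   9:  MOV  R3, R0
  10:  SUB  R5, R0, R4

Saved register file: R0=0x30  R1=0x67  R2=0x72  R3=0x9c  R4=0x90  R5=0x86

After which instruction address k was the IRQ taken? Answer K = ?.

K = 3

after  0: R0=0xac R1=0x67 R2=0x72 R3=0x9c R4=0x90 R5=0xf4  N=0 Z=0
after  1: R0=0xac R1=0x67 R2=0x72 R3=0x9c R4=0x90 R5=0x86  N=1 Z=0
after  2: R0=0x3c R1=0x67 R2=0x72 R3=0x9c R4=0x90 R5=0x86  N=0 Z=0
after  3: R0=0x30 R1=0x67 R2=0x72 R3=0x9c R4=0x90 R5=0x86  N=0 Z=0
-- IRQ taken; context saved, return-PC = 4 --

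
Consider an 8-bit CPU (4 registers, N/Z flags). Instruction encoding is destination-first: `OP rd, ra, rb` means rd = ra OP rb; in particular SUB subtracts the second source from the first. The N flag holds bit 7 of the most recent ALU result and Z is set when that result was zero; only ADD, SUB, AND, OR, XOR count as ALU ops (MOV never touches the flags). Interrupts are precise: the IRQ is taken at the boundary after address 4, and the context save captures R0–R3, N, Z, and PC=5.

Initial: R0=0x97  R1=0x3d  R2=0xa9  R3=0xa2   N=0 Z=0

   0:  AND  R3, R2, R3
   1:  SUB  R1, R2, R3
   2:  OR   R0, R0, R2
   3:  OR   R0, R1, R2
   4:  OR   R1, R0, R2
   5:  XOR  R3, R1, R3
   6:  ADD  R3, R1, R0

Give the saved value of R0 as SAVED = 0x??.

after  0: R0=0x97 R1=0x3d R2=0xa9 R3=0xa0  N=1 Z=0
after  1: R0=0x97 R1=0x09 R2=0xa9 R3=0xa0  N=0 Z=0
after  2: R0=0xbf R1=0x09 R2=0xa9 R3=0xa0  N=1 Z=0
after  3: R0=0xa9 R1=0x09 R2=0xa9 R3=0xa0  N=1 Z=0
after  4: R0=0xa9 R1=0xa9 R2=0xa9 R3=0xa0  N=1 Z=0
-- IRQ taken; context saved, return-PC = 5 --

SAVED = 0xa9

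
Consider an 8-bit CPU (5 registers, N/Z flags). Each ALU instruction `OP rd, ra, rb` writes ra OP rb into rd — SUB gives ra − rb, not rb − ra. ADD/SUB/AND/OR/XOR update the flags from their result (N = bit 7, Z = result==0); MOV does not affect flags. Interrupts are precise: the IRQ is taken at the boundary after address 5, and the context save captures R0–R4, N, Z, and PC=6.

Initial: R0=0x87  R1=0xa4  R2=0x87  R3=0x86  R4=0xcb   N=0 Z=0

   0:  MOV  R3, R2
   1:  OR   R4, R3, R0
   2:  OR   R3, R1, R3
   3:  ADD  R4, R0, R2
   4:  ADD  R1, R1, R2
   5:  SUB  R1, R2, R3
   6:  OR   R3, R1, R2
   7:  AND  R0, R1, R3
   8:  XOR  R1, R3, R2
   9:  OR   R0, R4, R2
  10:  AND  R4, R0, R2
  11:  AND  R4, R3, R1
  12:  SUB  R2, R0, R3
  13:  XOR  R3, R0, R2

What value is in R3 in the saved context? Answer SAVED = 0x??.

after  0: R0=0x87 R1=0xa4 R2=0x87 R3=0x87 R4=0xcb  N=0 Z=0
after  1: R0=0x87 R1=0xa4 R2=0x87 R3=0x87 R4=0x87  N=1 Z=0
after  2: R0=0x87 R1=0xa4 R2=0x87 R3=0xa7 R4=0x87  N=1 Z=0
after  3: R0=0x87 R1=0xa4 R2=0x87 R3=0xa7 R4=0x0e  N=0 Z=0
after  4: R0=0x87 R1=0x2b R2=0x87 R3=0xa7 R4=0x0e  N=0 Z=0
after  5: R0=0x87 R1=0xe0 R2=0x87 R3=0xa7 R4=0x0e  N=1 Z=0
-- IRQ taken; context saved, return-PC = 6 --

SAVED = 0xa7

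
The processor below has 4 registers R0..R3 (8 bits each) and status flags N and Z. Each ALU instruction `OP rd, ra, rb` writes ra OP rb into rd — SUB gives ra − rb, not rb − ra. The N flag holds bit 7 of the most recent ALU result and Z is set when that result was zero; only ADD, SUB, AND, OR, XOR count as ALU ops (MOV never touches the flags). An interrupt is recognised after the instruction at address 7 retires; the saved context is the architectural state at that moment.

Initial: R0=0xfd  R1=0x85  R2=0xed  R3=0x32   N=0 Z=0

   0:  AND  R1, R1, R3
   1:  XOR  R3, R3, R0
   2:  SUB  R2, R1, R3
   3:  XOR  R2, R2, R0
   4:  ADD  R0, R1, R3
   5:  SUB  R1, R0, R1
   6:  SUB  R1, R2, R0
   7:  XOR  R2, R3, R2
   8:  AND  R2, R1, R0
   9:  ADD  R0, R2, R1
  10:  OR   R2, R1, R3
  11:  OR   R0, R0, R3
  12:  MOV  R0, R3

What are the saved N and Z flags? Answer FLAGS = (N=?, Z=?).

FLAGS = (N=0, Z=0)

after  0: R0=0xfd R1=0x00 R2=0xed R3=0x32  N=0 Z=1
after  1: R0=0xfd R1=0x00 R2=0xed R3=0xcf  N=1 Z=0
after  2: R0=0xfd R1=0x00 R2=0x31 R3=0xcf  N=0 Z=0
after  3: R0=0xfd R1=0x00 R2=0xcc R3=0xcf  N=1 Z=0
after  4: R0=0xcf R1=0x00 R2=0xcc R3=0xcf  N=1 Z=0
after  5: R0=0xcf R1=0xcf R2=0xcc R3=0xcf  N=1 Z=0
after  6: R0=0xcf R1=0xfd R2=0xcc R3=0xcf  N=1 Z=0
after  7: R0=0xcf R1=0xfd R2=0x03 R3=0xcf  N=0 Z=0
-- IRQ taken; context saved, return-PC = 8 --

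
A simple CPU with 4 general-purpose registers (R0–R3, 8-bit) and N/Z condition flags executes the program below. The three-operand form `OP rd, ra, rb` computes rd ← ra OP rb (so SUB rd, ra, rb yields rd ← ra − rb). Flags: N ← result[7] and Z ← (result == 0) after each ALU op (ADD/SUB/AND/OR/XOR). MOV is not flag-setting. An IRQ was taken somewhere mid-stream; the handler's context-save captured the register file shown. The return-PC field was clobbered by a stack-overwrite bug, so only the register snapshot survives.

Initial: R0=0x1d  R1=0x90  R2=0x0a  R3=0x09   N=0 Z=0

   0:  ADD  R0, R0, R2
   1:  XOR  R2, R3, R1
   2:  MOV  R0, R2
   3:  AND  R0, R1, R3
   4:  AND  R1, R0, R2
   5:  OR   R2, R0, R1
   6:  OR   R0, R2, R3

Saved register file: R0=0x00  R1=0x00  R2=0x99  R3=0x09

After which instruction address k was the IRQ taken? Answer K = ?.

after  0: R0=0x27 R1=0x90 R2=0x0a R3=0x09  N=0 Z=0
after  1: R0=0x27 R1=0x90 R2=0x99 R3=0x09  N=1 Z=0
after  2: R0=0x99 R1=0x90 R2=0x99 R3=0x09  N=1 Z=0
after  3: R0=0x00 R1=0x90 R2=0x99 R3=0x09  N=0 Z=1
after  4: R0=0x00 R1=0x00 R2=0x99 R3=0x09  N=0 Z=1
-- IRQ taken; context saved, return-PC = 5 --

K = 4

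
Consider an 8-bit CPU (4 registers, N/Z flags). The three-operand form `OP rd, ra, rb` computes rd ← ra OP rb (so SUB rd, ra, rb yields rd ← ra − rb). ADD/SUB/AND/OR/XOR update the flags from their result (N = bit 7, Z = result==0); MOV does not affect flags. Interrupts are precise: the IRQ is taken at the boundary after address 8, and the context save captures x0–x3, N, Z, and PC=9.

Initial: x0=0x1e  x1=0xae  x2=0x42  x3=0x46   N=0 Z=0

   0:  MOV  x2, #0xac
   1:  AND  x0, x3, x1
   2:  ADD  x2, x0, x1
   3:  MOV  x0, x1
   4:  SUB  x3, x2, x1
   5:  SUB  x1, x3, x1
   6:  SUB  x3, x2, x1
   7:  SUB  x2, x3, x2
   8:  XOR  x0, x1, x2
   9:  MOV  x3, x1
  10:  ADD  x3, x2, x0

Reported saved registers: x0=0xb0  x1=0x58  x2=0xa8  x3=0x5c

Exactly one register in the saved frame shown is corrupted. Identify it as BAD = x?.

BAD = x0

after  0: x0=0x1e x1=0xae x2=0xac x3=0x46  N=0 Z=0
after  1: x0=0x06 x1=0xae x2=0xac x3=0x46  N=0 Z=0
after  2: x0=0x06 x1=0xae x2=0xb4 x3=0x46  N=1 Z=0
after  3: x0=0xae x1=0xae x2=0xb4 x3=0x46  N=1 Z=0
after  4: x0=0xae x1=0xae x2=0xb4 x3=0x06  N=0 Z=0
after  5: x0=0xae x1=0x58 x2=0xb4 x3=0x06  N=0 Z=0
after  6: x0=0xae x1=0x58 x2=0xb4 x3=0x5c  N=0 Z=0
after  7: x0=0xae x1=0x58 x2=0xa8 x3=0x5c  N=1 Z=0
after  8: x0=0xf0 x1=0x58 x2=0xa8 x3=0x5c  N=1 Z=0
-- IRQ taken; context saved, return-PC = 9 --
mismatch: x0: reported 0xb0 vs actual 0xf0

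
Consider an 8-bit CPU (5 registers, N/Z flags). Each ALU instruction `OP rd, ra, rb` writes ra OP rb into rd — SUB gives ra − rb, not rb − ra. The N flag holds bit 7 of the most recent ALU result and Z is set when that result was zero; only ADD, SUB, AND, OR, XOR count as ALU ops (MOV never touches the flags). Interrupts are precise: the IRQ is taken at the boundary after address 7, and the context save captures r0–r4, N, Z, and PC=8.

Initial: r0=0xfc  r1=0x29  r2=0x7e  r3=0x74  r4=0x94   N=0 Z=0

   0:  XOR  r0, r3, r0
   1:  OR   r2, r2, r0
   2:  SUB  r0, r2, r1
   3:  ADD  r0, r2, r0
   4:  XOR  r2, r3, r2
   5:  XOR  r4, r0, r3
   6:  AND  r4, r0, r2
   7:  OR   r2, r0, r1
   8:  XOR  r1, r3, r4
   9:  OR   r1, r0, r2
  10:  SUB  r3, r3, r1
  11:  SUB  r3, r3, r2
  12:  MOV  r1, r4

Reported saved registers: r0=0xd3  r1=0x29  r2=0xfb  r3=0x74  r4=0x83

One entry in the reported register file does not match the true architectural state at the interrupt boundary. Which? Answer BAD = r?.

BAD = r4

after  0: r0=0x88 r1=0x29 r2=0x7e r3=0x74 r4=0x94  N=1 Z=0
after  1: r0=0x88 r1=0x29 r2=0xfe r3=0x74 r4=0x94  N=1 Z=0
after  2: r0=0xd5 r1=0x29 r2=0xfe r3=0x74 r4=0x94  N=1 Z=0
after  3: r0=0xd3 r1=0x29 r2=0xfe r3=0x74 r4=0x94  N=1 Z=0
after  4: r0=0xd3 r1=0x29 r2=0x8a r3=0x74 r4=0x94  N=1 Z=0
after  5: r0=0xd3 r1=0x29 r2=0x8a r3=0x74 r4=0xa7  N=1 Z=0
after  6: r0=0xd3 r1=0x29 r2=0x8a r3=0x74 r4=0x82  N=1 Z=0
after  7: r0=0xd3 r1=0x29 r2=0xfb r3=0x74 r4=0x82  N=1 Z=0
-- IRQ taken; context saved, return-PC = 8 --
mismatch: r4: reported 0x83 vs actual 0x82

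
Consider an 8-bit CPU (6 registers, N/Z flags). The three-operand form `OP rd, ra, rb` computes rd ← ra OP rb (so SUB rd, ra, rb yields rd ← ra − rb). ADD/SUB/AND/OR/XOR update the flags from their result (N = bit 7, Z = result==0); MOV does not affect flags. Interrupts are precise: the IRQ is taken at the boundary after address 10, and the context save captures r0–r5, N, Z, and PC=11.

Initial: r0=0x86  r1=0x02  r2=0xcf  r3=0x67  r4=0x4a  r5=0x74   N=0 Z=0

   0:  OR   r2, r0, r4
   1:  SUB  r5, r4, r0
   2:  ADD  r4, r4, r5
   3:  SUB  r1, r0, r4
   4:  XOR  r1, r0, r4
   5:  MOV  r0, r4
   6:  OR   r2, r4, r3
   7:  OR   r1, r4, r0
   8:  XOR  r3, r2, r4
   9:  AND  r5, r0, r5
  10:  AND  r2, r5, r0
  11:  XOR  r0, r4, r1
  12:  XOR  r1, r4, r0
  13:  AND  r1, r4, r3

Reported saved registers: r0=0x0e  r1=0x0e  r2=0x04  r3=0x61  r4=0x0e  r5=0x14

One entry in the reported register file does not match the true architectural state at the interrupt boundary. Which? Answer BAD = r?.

BAD = r5

after  0: r0=0x86 r1=0x02 r2=0xce r3=0x67 r4=0x4a r5=0x74  N=1 Z=0
after  1: r0=0x86 r1=0x02 r2=0xce r3=0x67 r4=0x4a r5=0xc4  N=1 Z=0
after  2: r0=0x86 r1=0x02 r2=0xce r3=0x67 r4=0x0e r5=0xc4  N=0 Z=0
after  3: r0=0x86 r1=0x78 r2=0xce r3=0x67 r4=0x0e r5=0xc4  N=0 Z=0
after  4: r0=0x86 r1=0x88 r2=0xce r3=0x67 r4=0x0e r5=0xc4  N=1 Z=0
after  5: r0=0x0e r1=0x88 r2=0xce r3=0x67 r4=0x0e r5=0xc4  N=1 Z=0
after  6: r0=0x0e r1=0x88 r2=0x6f r3=0x67 r4=0x0e r5=0xc4  N=0 Z=0
after  7: r0=0x0e r1=0x0e r2=0x6f r3=0x67 r4=0x0e r5=0xc4  N=0 Z=0
after  8: r0=0x0e r1=0x0e r2=0x6f r3=0x61 r4=0x0e r5=0xc4  N=0 Z=0
after  9: r0=0x0e r1=0x0e r2=0x6f r3=0x61 r4=0x0e r5=0x04  N=0 Z=0
after 10: r0=0x0e r1=0x0e r2=0x04 r3=0x61 r4=0x0e r5=0x04  N=0 Z=0
-- IRQ taken; context saved, return-PC = 11 --
mismatch: r5: reported 0x14 vs actual 0x04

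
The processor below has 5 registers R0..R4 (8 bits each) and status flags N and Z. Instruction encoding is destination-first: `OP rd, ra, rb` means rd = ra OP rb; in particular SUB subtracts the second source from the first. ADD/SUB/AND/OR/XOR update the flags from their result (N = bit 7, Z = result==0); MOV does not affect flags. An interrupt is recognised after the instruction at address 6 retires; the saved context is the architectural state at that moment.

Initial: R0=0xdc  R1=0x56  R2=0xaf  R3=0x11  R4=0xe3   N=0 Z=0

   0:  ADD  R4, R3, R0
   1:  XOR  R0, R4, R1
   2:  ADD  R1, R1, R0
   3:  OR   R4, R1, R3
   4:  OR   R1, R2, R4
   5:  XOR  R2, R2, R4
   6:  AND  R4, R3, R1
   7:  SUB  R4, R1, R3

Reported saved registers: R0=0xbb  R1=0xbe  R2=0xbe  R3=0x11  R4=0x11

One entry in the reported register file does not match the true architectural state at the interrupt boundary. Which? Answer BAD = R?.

after  0: R0=0xdc R1=0x56 R2=0xaf R3=0x11 R4=0xed  N=1 Z=0
after  1: R0=0xbb R1=0x56 R2=0xaf R3=0x11 R4=0xed  N=1 Z=0
after  2: R0=0xbb R1=0x11 R2=0xaf R3=0x11 R4=0xed  N=0 Z=0
after  3: R0=0xbb R1=0x11 R2=0xaf R3=0x11 R4=0x11  N=0 Z=0
after  4: R0=0xbb R1=0xbf R2=0xaf R3=0x11 R4=0x11  N=1 Z=0
after  5: R0=0xbb R1=0xbf R2=0xbe R3=0x11 R4=0x11  N=1 Z=0
after  6: R0=0xbb R1=0xbf R2=0xbe R3=0x11 R4=0x11  N=0 Z=0
-- IRQ taken; context saved, return-PC = 7 --
mismatch: R1: reported 0xbe vs actual 0xbf

BAD = R1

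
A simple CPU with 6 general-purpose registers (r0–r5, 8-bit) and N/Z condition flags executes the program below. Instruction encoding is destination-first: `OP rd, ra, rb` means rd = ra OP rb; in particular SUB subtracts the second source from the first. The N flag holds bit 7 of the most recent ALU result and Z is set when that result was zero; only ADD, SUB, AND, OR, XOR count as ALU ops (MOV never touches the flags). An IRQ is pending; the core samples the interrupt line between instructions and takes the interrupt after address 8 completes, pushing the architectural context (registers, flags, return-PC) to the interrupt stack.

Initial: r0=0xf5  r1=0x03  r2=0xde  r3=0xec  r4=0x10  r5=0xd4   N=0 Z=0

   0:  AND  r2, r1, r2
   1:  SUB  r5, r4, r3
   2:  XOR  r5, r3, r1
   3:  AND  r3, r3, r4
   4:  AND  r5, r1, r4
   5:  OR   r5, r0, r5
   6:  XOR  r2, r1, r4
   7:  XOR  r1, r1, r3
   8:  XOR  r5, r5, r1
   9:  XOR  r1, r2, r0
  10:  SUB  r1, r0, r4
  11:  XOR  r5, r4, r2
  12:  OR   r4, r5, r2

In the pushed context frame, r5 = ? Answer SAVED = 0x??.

SAVED = 0xf6

after  0: r0=0xf5 r1=0x03 r2=0x02 r3=0xec r4=0x10 r5=0xd4  N=0 Z=0
after  1: r0=0xf5 r1=0x03 r2=0x02 r3=0xec r4=0x10 r5=0x24  N=0 Z=0
after  2: r0=0xf5 r1=0x03 r2=0x02 r3=0xec r4=0x10 r5=0xef  N=1 Z=0
after  3: r0=0xf5 r1=0x03 r2=0x02 r3=0x00 r4=0x10 r5=0xef  N=0 Z=1
after  4: r0=0xf5 r1=0x03 r2=0x02 r3=0x00 r4=0x10 r5=0x00  N=0 Z=1
after  5: r0=0xf5 r1=0x03 r2=0x02 r3=0x00 r4=0x10 r5=0xf5  N=1 Z=0
after  6: r0=0xf5 r1=0x03 r2=0x13 r3=0x00 r4=0x10 r5=0xf5  N=0 Z=0
after  7: r0=0xf5 r1=0x03 r2=0x13 r3=0x00 r4=0x10 r5=0xf5  N=0 Z=0
after  8: r0=0xf5 r1=0x03 r2=0x13 r3=0x00 r4=0x10 r5=0xf6  N=1 Z=0
-- IRQ taken; context saved, return-PC = 9 --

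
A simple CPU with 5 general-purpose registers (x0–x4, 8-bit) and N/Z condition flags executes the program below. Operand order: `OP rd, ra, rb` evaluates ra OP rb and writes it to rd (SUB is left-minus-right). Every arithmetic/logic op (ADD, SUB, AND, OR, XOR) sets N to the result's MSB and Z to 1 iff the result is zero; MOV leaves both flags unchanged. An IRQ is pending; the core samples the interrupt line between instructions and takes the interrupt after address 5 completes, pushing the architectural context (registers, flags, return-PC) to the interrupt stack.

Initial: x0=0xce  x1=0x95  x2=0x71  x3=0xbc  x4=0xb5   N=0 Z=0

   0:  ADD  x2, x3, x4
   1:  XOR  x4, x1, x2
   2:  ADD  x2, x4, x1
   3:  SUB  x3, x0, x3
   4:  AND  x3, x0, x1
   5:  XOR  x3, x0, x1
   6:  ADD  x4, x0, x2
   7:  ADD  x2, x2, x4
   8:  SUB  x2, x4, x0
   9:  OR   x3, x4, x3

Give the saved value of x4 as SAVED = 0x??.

SAVED = 0xe4

after  0: x0=0xce x1=0x95 x2=0x71 x3=0xbc x4=0xb5  N=0 Z=0
after  1: x0=0xce x1=0x95 x2=0x71 x3=0xbc x4=0xe4  N=1 Z=0
after  2: x0=0xce x1=0x95 x2=0x79 x3=0xbc x4=0xe4  N=0 Z=0
after  3: x0=0xce x1=0x95 x2=0x79 x3=0x12 x4=0xe4  N=0 Z=0
after  4: x0=0xce x1=0x95 x2=0x79 x3=0x84 x4=0xe4  N=1 Z=0
after  5: x0=0xce x1=0x95 x2=0x79 x3=0x5b x4=0xe4  N=0 Z=0
-- IRQ taken; context saved, return-PC = 6 --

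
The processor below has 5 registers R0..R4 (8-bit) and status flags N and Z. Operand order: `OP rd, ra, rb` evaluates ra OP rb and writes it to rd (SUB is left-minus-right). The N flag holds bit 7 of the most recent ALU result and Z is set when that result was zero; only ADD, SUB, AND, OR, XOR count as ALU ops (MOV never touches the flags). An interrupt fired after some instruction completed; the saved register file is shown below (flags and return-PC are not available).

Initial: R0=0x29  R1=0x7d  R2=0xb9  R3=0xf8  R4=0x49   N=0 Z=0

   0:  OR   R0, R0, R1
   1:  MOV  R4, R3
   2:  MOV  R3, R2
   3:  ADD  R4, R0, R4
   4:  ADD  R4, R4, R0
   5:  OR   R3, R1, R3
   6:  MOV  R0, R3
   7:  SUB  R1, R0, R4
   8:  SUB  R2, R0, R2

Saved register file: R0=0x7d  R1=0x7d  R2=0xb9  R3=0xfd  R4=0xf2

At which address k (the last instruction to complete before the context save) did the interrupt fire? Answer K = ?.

after  0: R0=0x7d R1=0x7d R2=0xb9 R3=0xf8 R4=0x49  N=0 Z=0
after  1: R0=0x7d R1=0x7d R2=0xb9 R3=0xf8 R4=0xf8  N=0 Z=0
after  2: R0=0x7d R1=0x7d R2=0xb9 R3=0xb9 R4=0xf8  N=0 Z=0
after  3: R0=0x7d R1=0x7d R2=0xb9 R3=0xb9 R4=0x75  N=0 Z=0
after  4: R0=0x7d R1=0x7d R2=0xb9 R3=0xb9 R4=0xf2  N=1 Z=0
after  5: R0=0x7d R1=0x7d R2=0xb9 R3=0xfd R4=0xf2  N=1 Z=0
-- IRQ taken; context saved, return-PC = 6 --

K = 5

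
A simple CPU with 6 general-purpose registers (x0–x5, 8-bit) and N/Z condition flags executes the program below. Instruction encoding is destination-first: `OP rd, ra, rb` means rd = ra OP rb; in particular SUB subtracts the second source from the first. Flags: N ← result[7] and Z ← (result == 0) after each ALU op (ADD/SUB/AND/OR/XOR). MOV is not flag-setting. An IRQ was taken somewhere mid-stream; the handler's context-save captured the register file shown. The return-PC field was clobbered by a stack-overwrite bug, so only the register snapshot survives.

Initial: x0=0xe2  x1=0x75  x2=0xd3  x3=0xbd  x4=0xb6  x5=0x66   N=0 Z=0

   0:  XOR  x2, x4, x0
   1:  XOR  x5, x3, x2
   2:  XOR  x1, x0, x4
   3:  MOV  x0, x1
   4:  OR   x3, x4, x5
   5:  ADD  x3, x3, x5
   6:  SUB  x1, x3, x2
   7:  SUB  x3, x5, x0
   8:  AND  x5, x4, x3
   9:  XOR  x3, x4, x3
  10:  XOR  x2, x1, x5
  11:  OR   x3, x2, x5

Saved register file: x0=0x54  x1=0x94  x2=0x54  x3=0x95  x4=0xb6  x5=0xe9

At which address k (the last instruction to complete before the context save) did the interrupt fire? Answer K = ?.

K = 7

after  0: x0=0xe2 x1=0x75 x2=0x54 x3=0xbd x4=0xb6 x5=0x66  N=0 Z=0
after  1: x0=0xe2 x1=0x75 x2=0x54 x3=0xbd x4=0xb6 x5=0xe9  N=1 Z=0
after  2: x0=0xe2 x1=0x54 x2=0x54 x3=0xbd x4=0xb6 x5=0xe9  N=0 Z=0
after  3: x0=0x54 x1=0x54 x2=0x54 x3=0xbd x4=0xb6 x5=0xe9  N=0 Z=0
after  4: x0=0x54 x1=0x54 x2=0x54 x3=0xff x4=0xb6 x5=0xe9  N=1 Z=0
after  5: x0=0x54 x1=0x54 x2=0x54 x3=0xe8 x4=0xb6 x5=0xe9  N=1 Z=0
after  6: x0=0x54 x1=0x94 x2=0x54 x3=0xe8 x4=0xb6 x5=0xe9  N=1 Z=0
after  7: x0=0x54 x1=0x94 x2=0x54 x3=0x95 x4=0xb6 x5=0xe9  N=1 Z=0
-- IRQ taken; context saved, return-PC = 8 --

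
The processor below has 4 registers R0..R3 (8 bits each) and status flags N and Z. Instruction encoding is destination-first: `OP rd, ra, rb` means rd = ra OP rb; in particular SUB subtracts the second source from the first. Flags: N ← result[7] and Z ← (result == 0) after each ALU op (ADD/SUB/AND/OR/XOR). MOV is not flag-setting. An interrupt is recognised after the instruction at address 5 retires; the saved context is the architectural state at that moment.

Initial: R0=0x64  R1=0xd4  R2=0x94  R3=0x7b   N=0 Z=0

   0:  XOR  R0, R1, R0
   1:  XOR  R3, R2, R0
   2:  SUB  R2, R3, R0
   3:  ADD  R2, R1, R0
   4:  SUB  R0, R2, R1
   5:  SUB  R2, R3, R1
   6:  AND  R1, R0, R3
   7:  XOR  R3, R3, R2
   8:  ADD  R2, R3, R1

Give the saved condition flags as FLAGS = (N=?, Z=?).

after  0: R0=0xb0 R1=0xd4 R2=0x94 R3=0x7b  N=1 Z=0
after  1: R0=0xb0 R1=0xd4 R2=0x94 R3=0x24  N=0 Z=0
after  2: R0=0xb0 R1=0xd4 R2=0x74 R3=0x24  N=0 Z=0
after  3: R0=0xb0 R1=0xd4 R2=0x84 R3=0x24  N=1 Z=0
after  4: R0=0xb0 R1=0xd4 R2=0x84 R3=0x24  N=1 Z=0
after  5: R0=0xb0 R1=0xd4 R2=0x50 R3=0x24  N=0 Z=0
-- IRQ taken; context saved, return-PC = 6 --

FLAGS = (N=0, Z=0)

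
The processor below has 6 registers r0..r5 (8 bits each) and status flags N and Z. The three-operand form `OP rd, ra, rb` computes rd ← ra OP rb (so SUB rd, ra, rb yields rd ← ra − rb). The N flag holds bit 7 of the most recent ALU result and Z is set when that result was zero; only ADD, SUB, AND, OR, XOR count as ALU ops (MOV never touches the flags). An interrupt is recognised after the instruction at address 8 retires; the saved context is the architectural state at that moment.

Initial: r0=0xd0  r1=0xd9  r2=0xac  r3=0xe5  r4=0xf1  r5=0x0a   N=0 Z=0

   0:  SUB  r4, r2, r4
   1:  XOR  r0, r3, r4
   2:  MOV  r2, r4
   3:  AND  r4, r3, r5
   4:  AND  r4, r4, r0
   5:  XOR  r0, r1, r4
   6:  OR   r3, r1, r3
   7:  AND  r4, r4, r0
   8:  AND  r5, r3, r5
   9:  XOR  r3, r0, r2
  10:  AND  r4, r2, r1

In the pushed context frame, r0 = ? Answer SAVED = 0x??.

after  0: r0=0xd0 r1=0xd9 r2=0xac r3=0xe5 r4=0xbb r5=0x0a  N=1 Z=0
after  1: r0=0x5e r1=0xd9 r2=0xac r3=0xe5 r4=0xbb r5=0x0a  N=0 Z=0
after  2: r0=0x5e r1=0xd9 r2=0xbb r3=0xe5 r4=0xbb r5=0x0a  N=0 Z=0
after  3: r0=0x5e r1=0xd9 r2=0xbb r3=0xe5 r4=0x00 r5=0x0a  N=0 Z=1
after  4: r0=0x5e r1=0xd9 r2=0xbb r3=0xe5 r4=0x00 r5=0x0a  N=0 Z=1
after  5: r0=0xd9 r1=0xd9 r2=0xbb r3=0xe5 r4=0x00 r5=0x0a  N=1 Z=0
after  6: r0=0xd9 r1=0xd9 r2=0xbb r3=0xfd r4=0x00 r5=0x0a  N=1 Z=0
after  7: r0=0xd9 r1=0xd9 r2=0xbb r3=0xfd r4=0x00 r5=0x0a  N=0 Z=1
after  8: r0=0xd9 r1=0xd9 r2=0xbb r3=0xfd r4=0x00 r5=0x08  N=0 Z=0
-- IRQ taken; context saved, return-PC = 9 --

SAVED = 0xd9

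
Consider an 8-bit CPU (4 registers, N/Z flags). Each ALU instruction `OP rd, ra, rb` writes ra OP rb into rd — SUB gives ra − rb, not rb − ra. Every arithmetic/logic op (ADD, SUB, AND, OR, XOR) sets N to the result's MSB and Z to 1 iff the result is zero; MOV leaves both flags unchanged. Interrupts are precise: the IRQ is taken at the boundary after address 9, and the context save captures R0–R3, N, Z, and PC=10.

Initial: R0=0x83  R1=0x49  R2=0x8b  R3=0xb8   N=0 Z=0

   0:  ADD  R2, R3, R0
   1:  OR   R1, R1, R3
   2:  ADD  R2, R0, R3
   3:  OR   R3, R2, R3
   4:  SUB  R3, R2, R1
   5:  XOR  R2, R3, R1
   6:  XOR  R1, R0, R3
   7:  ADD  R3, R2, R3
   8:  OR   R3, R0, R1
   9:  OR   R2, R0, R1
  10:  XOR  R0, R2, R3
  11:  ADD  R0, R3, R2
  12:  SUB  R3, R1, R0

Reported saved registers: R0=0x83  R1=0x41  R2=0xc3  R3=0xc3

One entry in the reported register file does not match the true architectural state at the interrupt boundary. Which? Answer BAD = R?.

after  0: R0=0x83 R1=0x49 R2=0x3b R3=0xb8  N=0 Z=0
after  1: R0=0x83 R1=0xf9 R2=0x3b R3=0xb8  N=1 Z=0
after  2: R0=0x83 R1=0xf9 R2=0x3b R3=0xb8  N=0 Z=0
after  3: R0=0x83 R1=0xf9 R2=0x3b R3=0xbb  N=1 Z=0
after  4: R0=0x83 R1=0xf9 R2=0x3b R3=0x42  N=0 Z=0
after  5: R0=0x83 R1=0xf9 R2=0xbb R3=0x42  N=1 Z=0
after  6: R0=0x83 R1=0xc1 R2=0xbb R3=0x42  N=1 Z=0
after  7: R0=0x83 R1=0xc1 R2=0xbb R3=0xfd  N=1 Z=0
after  8: R0=0x83 R1=0xc1 R2=0xbb R3=0xc3  N=1 Z=0
after  9: R0=0x83 R1=0xc1 R2=0xc3 R3=0xc3  N=1 Z=0
-- IRQ taken; context saved, return-PC = 10 --
mismatch: R1: reported 0x41 vs actual 0xc1

BAD = R1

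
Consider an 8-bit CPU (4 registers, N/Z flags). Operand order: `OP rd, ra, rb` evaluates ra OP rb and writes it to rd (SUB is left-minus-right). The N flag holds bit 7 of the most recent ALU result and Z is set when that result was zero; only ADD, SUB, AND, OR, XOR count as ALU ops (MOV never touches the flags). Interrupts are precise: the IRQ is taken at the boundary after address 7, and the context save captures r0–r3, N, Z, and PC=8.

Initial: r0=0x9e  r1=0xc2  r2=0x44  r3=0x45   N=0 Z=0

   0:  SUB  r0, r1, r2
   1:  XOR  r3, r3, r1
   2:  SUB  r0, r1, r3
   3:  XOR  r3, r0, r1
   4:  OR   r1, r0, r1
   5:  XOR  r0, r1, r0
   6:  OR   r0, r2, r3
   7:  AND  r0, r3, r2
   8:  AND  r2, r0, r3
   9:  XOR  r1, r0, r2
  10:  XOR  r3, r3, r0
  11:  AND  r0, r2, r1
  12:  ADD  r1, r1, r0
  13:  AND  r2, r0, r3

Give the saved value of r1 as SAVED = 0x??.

after  0: r0=0x7e r1=0xc2 r2=0x44 r3=0x45  N=0 Z=0
after  1: r0=0x7e r1=0xc2 r2=0x44 r3=0x87  N=1 Z=0
after  2: r0=0x3b r1=0xc2 r2=0x44 r3=0x87  N=0 Z=0
after  3: r0=0x3b r1=0xc2 r2=0x44 r3=0xf9  N=1 Z=0
after  4: r0=0x3b r1=0xfb r2=0x44 r3=0xf9  N=1 Z=0
after  5: r0=0xc0 r1=0xfb r2=0x44 r3=0xf9  N=1 Z=0
after  6: r0=0xfd r1=0xfb r2=0x44 r3=0xf9  N=1 Z=0
after  7: r0=0x40 r1=0xfb r2=0x44 r3=0xf9  N=0 Z=0
-- IRQ taken; context saved, return-PC = 8 --

SAVED = 0xfb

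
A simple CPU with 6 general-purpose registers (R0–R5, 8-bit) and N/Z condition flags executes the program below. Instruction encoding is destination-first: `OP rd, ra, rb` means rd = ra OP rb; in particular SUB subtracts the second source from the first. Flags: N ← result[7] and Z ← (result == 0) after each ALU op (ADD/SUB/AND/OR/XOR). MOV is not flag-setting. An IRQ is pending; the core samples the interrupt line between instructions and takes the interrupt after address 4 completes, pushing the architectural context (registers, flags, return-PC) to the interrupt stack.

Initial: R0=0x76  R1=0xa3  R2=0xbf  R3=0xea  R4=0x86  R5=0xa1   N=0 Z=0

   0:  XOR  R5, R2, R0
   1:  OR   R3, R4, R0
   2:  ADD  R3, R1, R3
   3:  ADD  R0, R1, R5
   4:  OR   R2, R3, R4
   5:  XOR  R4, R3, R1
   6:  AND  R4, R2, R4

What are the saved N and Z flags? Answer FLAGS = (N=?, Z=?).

after  0: R0=0x76 R1=0xa3 R2=0xbf R3=0xea R4=0x86 R5=0xc9  N=1 Z=0
after  1: R0=0x76 R1=0xa3 R2=0xbf R3=0xf6 R4=0x86 R5=0xc9  N=1 Z=0
after  2: R0=0x76 R1=0xa3 R2=0xbf R3=0x99 R4=0x86 R5=0xc9  N=1 Z=0
after  3: R0=0x6c R1=0xa3 R2=0xbf R3=0x99 R4=0x86 R5=0xc9  N=0 Z=0
after  4: R0=0x6c R1=0xa3 R2=0x9f R3=0x99 R4=0x86 R5=0xc9  N=1 Z=0
-- IRQ taken; context saved, return-PC = 5 --

FLAGS = (N=1, Z=0)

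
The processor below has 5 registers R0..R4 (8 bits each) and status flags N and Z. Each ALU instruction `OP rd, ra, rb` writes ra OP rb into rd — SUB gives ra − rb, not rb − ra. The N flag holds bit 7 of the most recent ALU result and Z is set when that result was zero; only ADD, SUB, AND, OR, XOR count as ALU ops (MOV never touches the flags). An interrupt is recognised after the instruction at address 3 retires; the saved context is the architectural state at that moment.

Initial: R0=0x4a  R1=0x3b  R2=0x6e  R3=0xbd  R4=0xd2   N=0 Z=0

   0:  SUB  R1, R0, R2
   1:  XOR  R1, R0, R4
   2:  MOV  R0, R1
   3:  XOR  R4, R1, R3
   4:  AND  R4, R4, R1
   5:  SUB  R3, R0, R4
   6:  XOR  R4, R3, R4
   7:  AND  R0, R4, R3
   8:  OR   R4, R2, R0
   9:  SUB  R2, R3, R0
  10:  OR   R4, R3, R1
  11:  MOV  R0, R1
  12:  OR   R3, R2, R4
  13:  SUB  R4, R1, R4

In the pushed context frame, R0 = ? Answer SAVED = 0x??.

after  0: R0=0x4a R1=0xdc R2=0x6e R3=0xbd R4=0xd2  N=1 Z=0
after  1: R0=0x4a R1=0x98 R2=0x6e R3=0xbd R4=0xd2  N=1 Z=0
after  2: R0=0x98 R1=0x98 R2=0x6e R3=0xbd R4=0xd2  N=1 Z=0
after  3: R0=0x98 R1=0x98 R2=0x6e R3=0xbd R4=0x25  N=0 Z=0
-- IRQ taken; context saved, return-PC = 4 --

SAVED = 0x98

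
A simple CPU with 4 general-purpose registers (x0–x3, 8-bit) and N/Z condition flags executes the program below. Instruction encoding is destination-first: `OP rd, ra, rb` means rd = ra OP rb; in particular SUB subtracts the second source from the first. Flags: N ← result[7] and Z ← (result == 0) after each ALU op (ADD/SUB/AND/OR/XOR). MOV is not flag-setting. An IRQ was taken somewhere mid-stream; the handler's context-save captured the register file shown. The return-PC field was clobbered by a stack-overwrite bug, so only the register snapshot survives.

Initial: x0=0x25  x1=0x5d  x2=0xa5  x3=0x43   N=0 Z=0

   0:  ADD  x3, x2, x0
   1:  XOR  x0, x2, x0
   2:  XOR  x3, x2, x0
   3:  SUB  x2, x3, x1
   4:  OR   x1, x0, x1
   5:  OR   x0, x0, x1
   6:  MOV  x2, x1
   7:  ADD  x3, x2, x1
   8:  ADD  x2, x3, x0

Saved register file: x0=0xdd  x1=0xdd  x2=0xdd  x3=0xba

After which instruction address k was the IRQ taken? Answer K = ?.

after  0: x0=0x25 x1=0x5d x2=0xa5 x3=0xca  N=1 Z=0
after  1: x0=0x80 x1=0x5d x2=0xa5 x3=0xca  N=1 Z=0
after  2: x0=0x80 x1=0x5d x2=0xa5 x3=0x25  N=0 Z=0
after  3: x0=0x80 x1=0x5d x2=0xc8 x3=0x25  N=1 Z=0
after  4: x0=0x80 x1=0xdd x2=0xc8 x3=0x25  N=1 Z=0
after  5: x0=0xdd x1=0xdd x2=0xc8 x3=0x25  N=1 Z=0
after  6: x0=0xdd x1=0xdd x2=0xdd x3=0x25  N=1 Z=0
after  7: x0=0xdd x1=0xdd x2=0xdd x3=0xba  N=1 Z=0
-- IRQ taken; context saved, return-PC = 8 --

K = 7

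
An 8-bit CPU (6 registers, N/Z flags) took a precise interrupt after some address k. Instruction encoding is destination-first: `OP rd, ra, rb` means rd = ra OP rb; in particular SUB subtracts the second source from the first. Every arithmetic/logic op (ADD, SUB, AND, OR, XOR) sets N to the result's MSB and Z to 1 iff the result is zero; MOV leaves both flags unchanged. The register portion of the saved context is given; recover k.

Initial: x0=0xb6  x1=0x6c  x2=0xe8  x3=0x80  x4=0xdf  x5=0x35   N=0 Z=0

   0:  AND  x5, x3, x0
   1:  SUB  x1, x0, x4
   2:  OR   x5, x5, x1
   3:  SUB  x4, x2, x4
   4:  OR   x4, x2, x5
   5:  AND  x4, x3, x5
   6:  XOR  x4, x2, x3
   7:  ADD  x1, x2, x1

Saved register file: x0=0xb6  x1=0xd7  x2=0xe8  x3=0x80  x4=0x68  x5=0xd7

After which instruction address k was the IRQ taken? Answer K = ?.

after  0: x0=0xb6 x1=0x6c x2=0xe8 x3=0x80 x4=0xdf x5=0x80  N=1 Z=0
after  1: x0=0xb6 x1=0xd7 x2=0xe8 x3=0x80 x4=0xdf x5=0x80  N=1 Z=0
after  2: x0=0xb6 x1=0xd7 x2=0xe8 x3=0x80 x4=0xdf x5=0xd7  N=1 Z=0
after  3: x0=0xb6 x1=0xd7 x2=0xe8 x3=0x80 x4=0x09 x5=0xd7  N=0 Z=0
after  4: x0=0xb6 x1=0xd7 x2=0xe8 x3=0x80 x4=0xff x5=0xd7  N=1 Z=0
after  5: x0=0xb6 x1=0xd7 x2=0xe8 x3=0x80 x4=0x80 x5=0xd7  N=1 Z=0
after  6: x0=0xb6 x1=0xd7 x2=0xe8 x3=0x80 x4=0x68 x5=0xd7  N=0 Z=0
-- IRQ taken; context saved, return-PC = 7 --

K = 6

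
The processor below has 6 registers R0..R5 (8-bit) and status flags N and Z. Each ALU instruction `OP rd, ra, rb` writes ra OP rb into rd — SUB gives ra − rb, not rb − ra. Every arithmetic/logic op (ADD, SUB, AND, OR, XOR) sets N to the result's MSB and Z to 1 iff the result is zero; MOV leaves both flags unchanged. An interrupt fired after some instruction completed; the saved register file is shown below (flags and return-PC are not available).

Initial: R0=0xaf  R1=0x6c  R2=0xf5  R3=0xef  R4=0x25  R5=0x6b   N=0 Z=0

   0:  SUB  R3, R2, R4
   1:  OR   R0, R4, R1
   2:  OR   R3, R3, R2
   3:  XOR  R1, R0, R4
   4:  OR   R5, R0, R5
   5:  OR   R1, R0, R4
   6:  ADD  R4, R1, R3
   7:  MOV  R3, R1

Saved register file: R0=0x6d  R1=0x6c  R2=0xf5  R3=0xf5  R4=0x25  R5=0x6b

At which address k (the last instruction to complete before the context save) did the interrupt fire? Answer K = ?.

after  0: R0=0xaf R1=0x6c R2=0xf5 R3=0xd0 R4=0x25 R5=0x6b  N=1 Z=0
after  1: R0=0x6d R1=0x6c R2=0xf5 R3=0xd0 R4=0x25 R5=0x6b  N=0 Z=0
after  2: R0=0x6d R1=0x6c R2=0xf5 R3=0xf5 R4=0x25 R5=0x6b  N=1 Z=0
-- IRQ taken; context saved, return-PC = 3 --

K = 2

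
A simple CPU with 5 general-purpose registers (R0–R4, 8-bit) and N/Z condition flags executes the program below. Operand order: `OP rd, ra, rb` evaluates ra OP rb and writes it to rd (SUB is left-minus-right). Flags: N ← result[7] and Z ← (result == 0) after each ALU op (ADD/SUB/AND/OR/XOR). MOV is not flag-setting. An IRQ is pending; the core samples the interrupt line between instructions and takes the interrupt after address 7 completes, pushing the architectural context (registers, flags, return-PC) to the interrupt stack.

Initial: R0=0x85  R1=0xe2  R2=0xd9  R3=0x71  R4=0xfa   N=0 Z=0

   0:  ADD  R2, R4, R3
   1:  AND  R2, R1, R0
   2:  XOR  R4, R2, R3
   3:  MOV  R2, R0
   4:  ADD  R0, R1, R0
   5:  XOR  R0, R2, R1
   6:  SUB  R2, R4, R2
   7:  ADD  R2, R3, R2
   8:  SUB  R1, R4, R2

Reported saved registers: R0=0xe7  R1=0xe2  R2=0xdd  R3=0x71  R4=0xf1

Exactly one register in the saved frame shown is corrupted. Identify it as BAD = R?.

after  0: R0=0x85 R1=0xe2 R2=0x6b R3=0x71 R4=0xfa  N=0 Z=0
after  1: R0=0x85 R1=0xe2 R2=0x80 R3=0x71 R4=0xfa  N=1 Z=0
after  2: R0=0x85 R1=0xe2 R2=0x80 R3=0x71 R4=0xf1  N=1 Z=0
after  3: R0=0x85 R1=0xe2 R2=0x85 R3=0x71 R4=0xf1  N=1 Z=0
after  4: R0=0x67 R1=0xe2 R2=0x85 R3=0x71 R4=0xf1  N=0 Z=0
after  5: R0=0x67 R1=0xe2 R2=0x85 R3=0x71 R4=0xf1  N=0 Z=0
after  6: R0=0x67 R1=0xe2 R2=0x6c R3=0x71 R4=0xf1  N=0 Z=0
after  7: R0=0x67 R1=0xe2 R2=0xdd R3=0x71 R4=0xf1  N=1 Z=0
-- IRQ taken; context saved, return-PC = 8 --
mismatch: R0: reported 0xe7 vs actual 0x67

BAD = R0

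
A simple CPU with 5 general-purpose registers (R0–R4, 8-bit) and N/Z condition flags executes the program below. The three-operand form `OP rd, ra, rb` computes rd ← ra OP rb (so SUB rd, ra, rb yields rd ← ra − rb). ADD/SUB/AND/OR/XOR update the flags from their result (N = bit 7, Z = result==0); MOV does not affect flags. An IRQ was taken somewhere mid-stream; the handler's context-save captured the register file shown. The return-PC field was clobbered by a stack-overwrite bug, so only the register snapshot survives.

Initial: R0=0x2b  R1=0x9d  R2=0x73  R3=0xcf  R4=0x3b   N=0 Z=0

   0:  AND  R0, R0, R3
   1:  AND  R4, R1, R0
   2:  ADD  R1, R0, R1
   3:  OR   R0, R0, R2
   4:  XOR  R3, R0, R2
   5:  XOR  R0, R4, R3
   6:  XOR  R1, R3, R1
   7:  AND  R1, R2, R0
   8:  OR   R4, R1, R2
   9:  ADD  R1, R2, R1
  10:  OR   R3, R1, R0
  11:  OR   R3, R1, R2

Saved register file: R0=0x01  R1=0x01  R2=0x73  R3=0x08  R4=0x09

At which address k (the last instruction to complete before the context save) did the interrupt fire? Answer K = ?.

K = 7

after  0: R0=0x0b R1=0x9d R2=0x73 R3=0xcf R4=0x3b  N=0 Z=0
after  1: R0=0x0b R1=0x9d R2=0x73 R3=0xcf R4=0x09  N=0 Z=0
after  2: R0=0x0b R1=0xa8 R2=0x73 R3=0xcf R4=0x09  N=1 Z=0
after  3: R0=0x7b R1=0xa8 R2=0x73 R3=0xcf R4=0x09  N=0 Z=0
after  4: R0=0x7b R1=0xa8 R2=0x73 R3=0x08 R4=0x09  N=0 Z=0
after  5: R0=0x01 R1=0xa8 R2=0x73 R3=0x08 R4=0x09  N=0 Z=0
after  6: R0=0x01 R1=0xa0 R2=0x73 R3=0x08 R4=0x09  N=1 Z=0
after  7: R0=0x01 R1=0x01 R2=0x73 R3=0x08 R4=0x09  N=0 Z=0
-- IRQ taken; context saved, return-PC = 8 --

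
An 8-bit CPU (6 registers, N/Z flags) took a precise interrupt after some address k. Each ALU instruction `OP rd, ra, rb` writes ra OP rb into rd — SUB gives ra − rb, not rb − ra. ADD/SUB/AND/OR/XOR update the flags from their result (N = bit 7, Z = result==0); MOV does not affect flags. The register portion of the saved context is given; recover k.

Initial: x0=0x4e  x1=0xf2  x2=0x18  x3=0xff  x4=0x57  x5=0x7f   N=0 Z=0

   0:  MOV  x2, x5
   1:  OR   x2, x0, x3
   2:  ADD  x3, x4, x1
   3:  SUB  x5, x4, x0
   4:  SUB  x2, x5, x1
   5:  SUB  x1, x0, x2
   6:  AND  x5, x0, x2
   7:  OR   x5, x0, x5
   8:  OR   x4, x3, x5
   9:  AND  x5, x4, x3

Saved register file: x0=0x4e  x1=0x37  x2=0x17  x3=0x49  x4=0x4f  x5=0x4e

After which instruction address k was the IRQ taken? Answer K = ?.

after  0: x0=0x4e x1=0xf2 x2=0x7f x3=0xff x4=0x57 x5=0x7f  N=0 Z=0
after  1: x0=0x4e x1=0xf2 x2=0xff x3=0xff x4=0x57 x5=0x7f  N=1 Z=0
after  2: x0=0x4e x1=0xf2 x2=0xff x3=0x49 x4=0x57 x5=0x7f  N=0 Z=0
after  3: x0=0x4e x1=0xf2 x2=0xff x3=0x49 x4=0x57 x5=0x09  N=0 Z=0
after  4: x0=0x4e x1=0xf2 x2=0x17 x3=0x49 x4=0x57 x5=0x09  N=0 Z=0
after  5: x0=0x4e x1=0x37 x2=0x17 x3=0x49 x4=0x57 x5=0x09  N=0 Z=0
after  6: x0=0x4e x1=0x37 x2=0x17 x3=0x49 x4=0x57 x5=0x06  N=0 Z=0
after  7: x0=0x4e x1=0x37 x2=0x17 x3=0x49 x4=0x57 x5=0x4e  N=0 Z=0
after  8: x0=0x4e x1=0x37 x2=0x17 x3=0x49 x4=0x4f x5=0x4e  N=0 Z=0
-- IRQ taken; context saved, return-PC = 9 --

K = 8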